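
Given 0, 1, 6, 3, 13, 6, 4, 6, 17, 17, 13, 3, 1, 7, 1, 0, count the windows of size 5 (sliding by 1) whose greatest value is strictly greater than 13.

[0, 1, 6, 3, 13] → max 13
[1, 6, 3, 13, 6] → max 13
[6, 3, 13, 6, 4] → max 13
[3, 13, 6, 4, 6] → max 13
[13, 6, 4, 6, 17] → max 17  > 13 ✓
[6, 4, 6, 17, 17] → max 17  > 13 ✓
[4, 6, 17, 17, 13] → max 17  > 13 ✓
[6, 17, 17, 13, 3] → max 17  > 13 ✓
[17, 17, 13, 3, 1] → max 17  > 13 ✓
[17, 13, 3, 1, 7] → max 17  > 13 ✓
[13, 3, 1, 7, 1] → max 13
[3, 1, 7, 1, 0] → max 7
6 windows satisfy the condition.

6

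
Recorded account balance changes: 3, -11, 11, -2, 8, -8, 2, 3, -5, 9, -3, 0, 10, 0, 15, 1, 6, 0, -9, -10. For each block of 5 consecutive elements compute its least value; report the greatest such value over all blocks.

0

(3, -11, 11, -2, 8) → min -11
(-11, 11, -2, 8, -8) → min -11
(11, -2, 8, -8, 2) → min -8
(-2, 8, -8, 2, 3) → min -8
(8, -8, 2, 3, -5) → min -8
(-8, 2, 3, -5, 9) → min -8
(2, 3, -5, 9, -3) → min -5
(3, -5, 9, -3, 0) → min -5
(-5, 9, -3, 0, 10) → min -5
(9, -3, 0, 10, 0) → min -3
(-3, 0, 10, 0, 15) → min -3
(0, 10, 0, 15, 1) → min 0
(10, 0, 15, 1, 6) → min 0
(0, 15, 1, 6, 0) → min 0
(15, 1, 6, 0, -9) → min -9
(1, 6, 0, -9, -10) → min -10
Greatest of these is 0.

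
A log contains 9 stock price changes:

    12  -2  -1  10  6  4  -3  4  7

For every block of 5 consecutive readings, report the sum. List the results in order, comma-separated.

25, 17, 16, 21, 18

12 -2 -1 10 6 → sum 25
-2 -1 10 6 4 → sum 17
-1 10 6 4 -3 → sum 16
10 6 4 -3 4 → sum 21
6 4 -3 4 7 → sum 18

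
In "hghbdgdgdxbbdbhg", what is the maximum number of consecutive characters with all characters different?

4

[h] len 1
[h, g] len 2
[g, h] len 2
[g, h, b] len 3
[g, h, b, d] len 4
[h, b, d, g] len 4
[g, d] len 2
[d, g] len 2
[g, d] len 2
[g, d, x] len 3
[g, d, x, b] len 4
[b] len 1
[b, d] len 2
[d, b] len 2
[d, b, h] len 3
[d, b, h, g] len 4
Longest all-distinct length: 4.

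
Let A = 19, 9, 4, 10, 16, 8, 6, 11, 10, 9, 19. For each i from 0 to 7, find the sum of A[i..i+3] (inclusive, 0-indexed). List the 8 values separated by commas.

42, 39, 38, 40, 41, 35, 36, 49

[19, 9, 4, 10] → sum 42
[9, 4, 10, 16] → sum 39
[4, 10, 16, 8] → sum 38
[10, 16, 8, 6] → sum 40
[16, 8, 6, 11] → sum 41
[8, 6, 11, 10] → sum 35
[6, 11, 10, 9] → sum 36
[11, 10, 9, 19] → sum 49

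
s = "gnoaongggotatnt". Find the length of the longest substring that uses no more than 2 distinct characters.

4

Extend right; when distinct count exceeds 2, shrink from the left:
add g: window [g] (1 distinct), len 1
add n: window [g, n] (2 distinct), len 2
add o: window [n, o] (2 distinct), len 2
add a: window [o, a] (2 distinct), len 2
add o: window [o, a, o] (2 distinct), len 3
add n: window [o, n] (2 distinct), len 2
add g: window [n, g] (2 distinct), len 2
add g: window [n, g, g] (2 distinct), len 3
add g: window [n, g, g, g] (2 distinct), len 4
add o: window [g, g, g, o] (2 distinct), len 4
add t: window [o, t] (2 distinct), len 2
add a: window [t, a] (2 distinct), len 2
add t: window [t, a, t] (2 distinct), len 3
add n: window [t, n] (2 distinct), len 2
add t: window [t, n, t] (2 distinct), len 3
Longest length with ≤2 distinct: 4.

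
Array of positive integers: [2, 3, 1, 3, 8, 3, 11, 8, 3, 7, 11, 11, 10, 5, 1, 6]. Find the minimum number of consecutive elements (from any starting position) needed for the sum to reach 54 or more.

Extend right; whenever the sum reaches 54, record the length and shrink from the left:
add 2: running sum 2 < 54
add 3: running sum 5 < 54
add 1: running sum 6 < 54
add 3: running sum 9 < 54
add 8: running sum 17 < 54
add 3: running sum 20 < 54
add 11: running sum 31 < 54
add 8: running sum 39 < 54
add 3: running sum 42 < 54
add 7: running sum 49 < 54
end 10: [3, 8, 3, 11, 8, 3, 7, 11] sum 54, len 8
end 11: [3, 11, 8, 3, 7, 11, 11] sum 54, len 7
end 12: [11, 8, 3, 7, 11, 11, 10] sum 61, len 7
end 13: [8, 3, 7, 11, 11, 10, 5] sum 55, len 7
end 14: [8, 3, 7, 11, 11, 10, 5, 1] sum 56, len 8
end 15: [3, 7, 11, 11, 10, 5, 1, 6] sum 54, len 8
Shortest qualifying length: 7.

7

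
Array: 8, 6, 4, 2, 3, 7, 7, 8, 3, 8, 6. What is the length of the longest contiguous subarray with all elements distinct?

6

[8] len 1
[8, 6] len 2
[8, 6, 4] len 3
[8, 6, 4, 2] len 4
[8, 6, 4, 2, 3] len 5
[8, 6, 4, 2, 3, 7] len 6
[7] len 1
[7, 8] len 2
[7, 8, 3] len 3
[3, 8] len 2
[3, 8, 6] len 3
Longest all-distinct length: 6.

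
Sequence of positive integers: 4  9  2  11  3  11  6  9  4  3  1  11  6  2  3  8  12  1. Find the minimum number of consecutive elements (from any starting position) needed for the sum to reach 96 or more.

Extend right; whenever the sum reaches 96, record the length and shrink from the left:
add 4: running sum 4 < 96
add 9: running sum 13 < 96
add 2: running sum 15 < 96
add 11: running sum 26 < 96
add 3: running sum 29 < 96
add 11: running sum 40 < 96
add 6: running sum 46 < 96
add 9: running sum 55 < 96
add 4: running sum 59 < 96
add 3: running sum 62 < 96
add 1: running sum 63 < 96
add 11: running sum 74 < 96
add 6: running sum 80 < 96
add 2: running sum 82 < 96
add 3: running sum 85 < 96
add 8: running sum 93 < 96
add 12: shortest ending here [9, 2, 11, 3, 11, 6, 9, 4, 3, 1, 11, 6, 2, 3, 8, 12] sum 101, len 16
add 1: shortest ending here [9, 2, 11, 3, 11, 6, 9, 4, 3, 1, 11, 6, 2, 3, 8, 12, 1] sum 102, len 17
Shortest qualifying length: 16.

16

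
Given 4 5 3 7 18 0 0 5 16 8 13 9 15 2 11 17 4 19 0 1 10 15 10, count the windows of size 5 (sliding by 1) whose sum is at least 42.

[4, 5, 3, 7, 18] → sum 37
[5, 3, 7, 18, 0] → sum 33
[3, 7, 18, 0, 0] → sum 28
[7, 18, 0, 0, 5] → sum 30
[18, 0, 0, 5, 16] → sum 39
[0, 0, 5, 16, 8] → sum 29
[0, 5, 16, 8, 13] → sum 42  ≥ 42 ✓
[5, 16, 8, 13, 9] → sum 51  ≥ 42 ✓
[16, 8, 13, 9, 15] → sum 61  ≥ 42 ✓
[8, 13, 9, 15, 2] → sum 47  ≥ 42 ✓
[13, 9, 15, 2, 11] → sum 50  ≥ 42 ✓
[9, 15, 2, 11, 17] → sum 54  ≥ 42 ✓
[15, 2, 11, 17, 4] → sum 49  ≥ 42 ✓
[2, 11, 17, 4, 19] → sum 53  ≥ 42 ✓
[11, 17, 4, 19, 0] → sum 51  ≥ 42 ✓
[17, 4, 19, 0, 1] → sum 41
[4, 19, 0, 1, 10] → sum 34
[19, 0, 1, 10, 15] → sum 45  ≥ 42 ✓
[0, 1, 10, 15, 10] → sum 36
10 windows satisfy the condition.

10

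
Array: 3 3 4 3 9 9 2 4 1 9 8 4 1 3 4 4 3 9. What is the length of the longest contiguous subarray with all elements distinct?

[3] len 1
[3] len 1
[3, 4] len 2
[4, 3] len 2
[4, 3, 9] len 3
[9] len 1
[9, 2] len 2
[9, 2, 4] len 3
[9, 2, 4, 1] len 4
[2, 4, 1, 9] len 4
[2, 4, 1, 9, 8] len 5
[1, 9, 8, 4] len 4
[9, 8, 4, 1] len 4
[9, 8, 4, 1, 3] len 5
[1, 3, 4] len 3
[4] len 1
[4, 3] len 2
[4, 3, 9] len 3
Longest all-distinct length: 5.

5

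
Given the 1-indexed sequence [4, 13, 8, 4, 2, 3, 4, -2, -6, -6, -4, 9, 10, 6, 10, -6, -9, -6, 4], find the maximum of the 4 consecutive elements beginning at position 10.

10

Elements at indices 10..13: -6, -4, 9, 10
max(-6, -4, 9, 10) = 10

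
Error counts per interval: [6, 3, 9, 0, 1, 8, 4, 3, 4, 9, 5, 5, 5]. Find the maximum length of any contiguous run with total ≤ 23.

6

Extend to the right; shrink from the left whenever the sum exceeds 23:
add 6: [6] sum 6, len 1
add 3: [6, 3] sum 9, len 2
add 9: [6, 3, 9] sum 18, len 3
add 0: [6, 3, 9, 0] sum 18, len 4
add 1: [6, 3, 9, 0, 1] sum 19, len 5
add 8: [3, 9, 0, 1, 8] sum 21, len 5
add 4: [9, 0, 1, 8, 4] sum 22, len 5
add 3: [0, 1, 8, 4, 3] sum 16, len 5
add 4: [0, 1, 8, 4, 3, 4] sum 20, len 6
add 9: [4, 3, 4, 9] sum 20, len 4
add 5: [3, 4, 9, 5] sum 21, len 4
add 5: [4, 9, 5, 5] sum 23, len 4
add 5: [5, 5, 5] sum 15, len 3
Longest length seen: 6.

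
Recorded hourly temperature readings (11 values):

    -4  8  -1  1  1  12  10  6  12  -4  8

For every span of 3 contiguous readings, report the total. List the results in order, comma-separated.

-4 8 -1 → sum 3
8 -1 1 → sum 8
-1 1 1 → sum 1
1 1 12 → sum 14
1 12 10 → sum 23
12 10 6 → sum 28
10 6 12 → sum 28
6 12 -4 → sum 14
12 -4 8 → sum 16

3, 8, 1, 14, 23, 28, 28, 14, 16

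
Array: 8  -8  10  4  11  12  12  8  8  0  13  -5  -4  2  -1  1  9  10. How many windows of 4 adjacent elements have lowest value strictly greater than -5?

(8, -8, 10, 4) → min -8
(-8, 10, 4, 11) → min -8
(10, 4, 11, 12) → min 4  > -5 ✓
(4, 11, 12, 12) → min 4  > -5 ✓
(11, 12, 12, 8) → min 8  > -5 ✓
(12, 12, 8, 8) → min 8  > -5 ✓
(12, 8, 8, 0) → min 0  > -5 ✓
(8, 8, 0, 13) → min 0  > -5 ✓
(8, 0, 13, -5) → min -5
(0, 13, -5, -4) → min -5
(13, -5, -4, 2) → min -5
(-5, -4, 2, -1) → min -5
(-4, 2, -1, 1) → min -4  > -5 ✓
(2, -1, 1, 9) → min -1  > -5 ✓
(-1, 1, 9, 10) → min -1  > -5 ✓
9 windows satisfy the condition.

9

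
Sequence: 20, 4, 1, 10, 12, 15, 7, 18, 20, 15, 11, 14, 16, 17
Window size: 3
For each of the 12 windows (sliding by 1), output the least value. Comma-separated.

1, 1, 1, 10, 7, 7, 7, 15, 11, 11, 11, 14

20 4 1 → min 1
4 1 10 → min 1
1 10 12 → min 1
10 12 15 → min 10
12 15 7 → min 7
15 7 18 → min 7
7 18 20 → min 7
18 20 15 → min 15
20 15 11 → min 11
15 11 14 → min 11
11 14 16 → min 11
14 16 17 → min 14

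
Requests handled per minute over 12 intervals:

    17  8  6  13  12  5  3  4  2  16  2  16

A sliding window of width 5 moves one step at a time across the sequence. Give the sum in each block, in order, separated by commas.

56, 44, 39, 37, 26, 30, 27, 40

17 8 6 13 12 → sum 56
8 6 13 12 5 → sum 44
6 13 12 5 3 → sum 39
13 12 5 3 4 → sum 37
12 5 3 4 2 → sum 26
5 3 4 2 16 → sum 30
3 4 2 16 2 → sum 27
4 2 16 2 16 → sum 40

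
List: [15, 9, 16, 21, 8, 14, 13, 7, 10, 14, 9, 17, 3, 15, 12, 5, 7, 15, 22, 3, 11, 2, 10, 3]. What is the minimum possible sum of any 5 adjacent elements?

15 9 16 21 8 → sum 69
9 16 21 8 14 → sum 68
16 21 8 14 13 → sum 72
21 8 14 13 7 → sum 63
8 14 13 7 10 → sum 52
14 13 7 10 14 → sum 58
13 7 10 14 9 → sum 53
7 10 14 9 17 → sum 57
10 14 9 17 3 → sum 53
14 9 17 3 15 → sum 58
9 17 3 15 12 → sum 56
17 3 15 12 5 → sum 52
3 15 12 5 7 → sum 42
15 12 5 7 15 → sum 54
12 5 7 15 22 → sum 61
5 7 15 22 3 → sum 52
7 15 22 3 11 → sum 58
15 22 3 11 2 → sum 53
22 3 11 2 10 → sum 48
3 11 2 10 3 → sum 29
Minimum of these is 29.

29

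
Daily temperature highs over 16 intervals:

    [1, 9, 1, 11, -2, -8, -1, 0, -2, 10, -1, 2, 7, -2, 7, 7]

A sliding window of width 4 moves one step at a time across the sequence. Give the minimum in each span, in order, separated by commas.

Sliding a size-4 window across the 16 values:
1 9 1 11 → min 1
9 1 11 -2 → min -2
1 11 -2 -8 → min -8
11 -2 -8 -1 → min -8
-2 -8 -1 0 → min -8
-8 -1 0 -2 → min -8
-1 0 -2 10 → min -2
0 -2 10 -1 → min -2
-2 10 -1 2 → min -2
10 -1 2 7 → min -1
-1 2 7 -2 → min -2
2 7 -2 7 → min -2
7 -2 7 7 → min -2

1, -2, -8, -8, -8, -8, -2, -2, -2, -1, -2, -2, -2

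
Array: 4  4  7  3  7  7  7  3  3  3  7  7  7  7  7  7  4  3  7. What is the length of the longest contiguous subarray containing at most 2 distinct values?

14

Extend right; when distinct count exceeds 2, shrink from the left:
[4] 1 distinct, len 1
[4, 4] 1 distinct, len 2
[4, 4, 7] 2 distinct, len 3
[7, 3] 2 distinct, len 2
[7, 3, 7] 2 distinct, len 3
[7, 3, 7, 7] 2 distinct, len 4
[7, 3, 7, 7, 7] 2 distinct, len 5
[7, 3, 7, 7, 7, 3] 2 distinct, len 6
[7, 3, 7, 7, 7, 3, 3] 2 distinct, len 7
[7, 3, 7, 7, 7, 3, 3, 3] 2 distinct, len 8
[7, 3, 7, 7, 7, 3, 3, 3, 7] 2 distinct, len 9
[7, 3, 7, 7, 7, 3, 3, 3, 7, 7] 2 distinct, len 10
[7, 3, 7, 7, 7, 3, 3, 3, 7, 7, 7] 2 distinct, len 11
[7, 3, 7, 7, 7, 3, 3, 3, 7, 7, 7, 7] 2 distinct, len 12
[7, 3, 7, 7, 7, 3, 3, 3, 7, 7, 7, 7, 7] 2 distinct, len 13
[7, 3, 7, 7, 7, 3, 3, 3, 7, 7, 7, 7, 7, 7] 2 distinct, len 14
[7, 7, 7, 7, 7, 7, 4] 2 distinct, len 7
[4, 3] 2 distinct, len 2
[3, 7] 2 distinct, len 2
Longest length with ≤2 distinct: 14.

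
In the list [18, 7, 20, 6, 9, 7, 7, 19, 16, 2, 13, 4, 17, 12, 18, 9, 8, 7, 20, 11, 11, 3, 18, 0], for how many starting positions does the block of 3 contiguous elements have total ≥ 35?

10

18 7 20 → sum 45  ≥ 35 ✓
7 20 6 → sum 33
20 6 9 → sum 35  ≥ 35 ✓
6 9 7 → sum 22
9 7 7 → sum 23
7 7 19 → sum 33
7 19 16 → sum 42  ≥ 35 ✓
19 16 2 → sum 37  ≥ 35 ✓
16 2 13 → sum 31
2 13 4 → sum 19
13 4 17 → sum 34
4 17 12 → sum 33
17 12 18 → sum 47  ≥ 35 ✓
12 18 9 → sum 39  ≥ 35 ✓
18 9 8 → sum 35  ≥ 35 ✓
9 8 7 → sum 24
8 7 20 → sum 35  ≥ 35 ✓
7 20 11 → sum 38  ≥ 35 ✓
20 11 11 → sum 42  ≥ 35 ✓
11 11 3 → sum 25
11 3 18 → sum 32
3 18 0 → sum 21
10 windows satisfy the condition.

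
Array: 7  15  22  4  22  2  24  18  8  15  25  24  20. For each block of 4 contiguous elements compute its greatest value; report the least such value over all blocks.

22

Each size-4 window and its max:
7 15 22 4 → max 22
15 22 4 22 → max 22
22 4 22 2 → max 22
4 22 2 24 → max 24
22 2 24 18 → max 24
2 24 18 8 → max 24
24 18 8 15 → max 24
18 8 15 25 → max 25
8 15 25 24 → max 25
15 25 24 20 → max 25
Least of these is 22.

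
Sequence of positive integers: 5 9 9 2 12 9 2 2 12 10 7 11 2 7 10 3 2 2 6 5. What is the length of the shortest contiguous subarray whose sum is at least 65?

Extend right; whenever the sum reaches 65, record the length and shrink from the left:
add 5: running sum 5 < 65
add 9: running sum 14 < 65
add 9: running sum 23 < 65
add 2: running sum 25 < 65
add 12: running sum 37 < 65
add 9: running sum 46 < 65
add 2: running sum 48 < 65
add 2: running sum 50 < 65
add 12: running sum 62 < 65
end 9: [9, 9, 2, 12, 9, 2, 2, 12, 10] sum 67, len 9
end 10: [9, 2, 12, 9, 2, 2, 12, 10, 7] sum 65, len 9
end 11: [12, 9, 2, 2, 12, 10, 7, 11] sum 65, len 8
end 12: [12, 9, 2, 2, 12, 10, 7, 11, 2] sum 67, len 9
end 13: [12, 9, 2, 2, 12, 10, 7, 11, 2, 7] sum 74, len 10
end 14: [9, 2, 2, 12, 10, 7, 11, 2, 7, 10] sum 72, len 10
end 15: [2, 2, 12, 10, 7, 11, 2, 7, 10, 3] sum 66, len 10
end 16: [2, 12, 10, 7, 11, 2, 7, 10, 3, 2] sum 66, len 10
end 17: [12, 10, 7, 11, 2, 7, 10, 3, 2, 2] sum 66, len 10
end 18: [12, 10, 7, 11, 2, 7, 10, 3, 2, 2, 6] sum 72, len 11
end 19: [10, 7, 11, 2, 7, 10, 3, 2, 2, 6, 5] sum 65, len 11
Shortest qualifying length: 8.

8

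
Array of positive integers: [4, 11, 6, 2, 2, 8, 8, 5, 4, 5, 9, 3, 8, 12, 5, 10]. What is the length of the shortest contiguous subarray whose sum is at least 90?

15

add 4: running sum 4 < 90
add 11: running sum 15 < 90
add 6: running sum 21 < 90
add 2: running sum 23 < 90
add 2: running sum 25 < 90
add 8: running sum 33 < 90
add 8: running sum 41 < 90
add 5: running sum 46 < 90
add 4: running sum 50 < 90
add 5: running sum 55 < 90
add 9: running sum 64 < 90
add 3: running sum 67 < 90
add 8: running sum 75 < 90
add 12: running sum 87 < 90
end 14: [4, 11, 6, 2, 2, 8, 8, 5, 4, 5, 9, 3, 8, 12, 5] sum 92, len 15
end 15: [11, 6, 2, 2, 8, 8, 5, 4, 5, 9, 3, 8, 12, 5, 10] sum 98, len 15
Shortest qualifying length: 15.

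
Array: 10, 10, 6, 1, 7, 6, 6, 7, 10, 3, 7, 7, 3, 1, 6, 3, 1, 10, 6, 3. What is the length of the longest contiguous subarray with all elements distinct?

add 10: [10] len 1
add 10 (repeat 10, move left end past it): [10] len 1
add 6: [10, 6] len 2
add 1: [10, 6, 1] len 3
add 7: [10, 6, 1, 7] len 4
add 6 (repeat 6, move left end past it): [1, 7, 6] len 3
add 6 (repeat 6, move left end past it): [6] len 1
add 7: [6, 7] len 2
add 10: [6, 7, 10] len 3
add 3: [6, 7, 10, 3] len 4
add 7 (repeat 7, move left end past it): [10, 3, 7] len 3
add 7 (repeat 7, move left end past it): [7] len 1
add 3: [7, 3] len 2
add 1: [7, 3, 1] len 3
add 6: [7, 3, 1, 6] len 4
add 3 (repeat 3, move left end past it): [1, 6, 3] len 3
add 1 (repeat 1, move left end past it): [6, 3, 1] len 3
add 10: [6, 3, 1, 10] len 4
add 6 (repeat 6, move left end past it): [3, 1, 10, 6] len 4
add 3 (repeat 3, move left end past it): [1, 10, 6, 3] len 4
Longest all-distinct length: 4.

4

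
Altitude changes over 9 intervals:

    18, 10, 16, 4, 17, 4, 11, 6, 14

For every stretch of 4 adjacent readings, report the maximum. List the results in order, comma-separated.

Sliding a size-4 window across the 9 values:
[18, 10, 16, 4] → max 18
[10, 16, 4, 17] → max 17
[16, 4, 17, 4] → max 17
[4, 17, 4, 11] → max 17
[17, 4, 11, 6] → max 17
[4, 11, 6, 14] → max 14

18, 17, 17, 17, 17, 14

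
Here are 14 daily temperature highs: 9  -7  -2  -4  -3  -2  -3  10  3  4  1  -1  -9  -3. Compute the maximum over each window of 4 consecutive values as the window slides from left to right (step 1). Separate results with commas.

(9, -7, -2, -4) → max 9
(-7, -2, -4, -3) → max -2
(-2, -4, -3, -2) → max -2
(-4, -3, -2, -3) → max -2
(-3, -2, -3, 10) → max 10
(-2, -3, 10, 3) → max 10
(-3, 10, 3, 4) → max 10
(10, 3, 4, 1) → max 10
(3, 4, 1, -1) → max 4
(4, 1, -1, -9) → max 4
(1, -1, -9, -3) → max 1

9, -2, -2, -2, 10, 10, 10, 10, 4, 4, 1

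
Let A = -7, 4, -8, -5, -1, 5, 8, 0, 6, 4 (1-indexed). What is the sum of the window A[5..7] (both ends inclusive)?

Elements at indices 5..7: -1, 5, 8
sum(-1, 5, 8) = 12

12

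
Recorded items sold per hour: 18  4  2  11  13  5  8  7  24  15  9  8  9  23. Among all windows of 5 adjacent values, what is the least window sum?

[18, 4, 2, 11, 13] → sum 48
[4, 2, 11, 13, 5] → sum 35
[2, 11, 13, 5, 8] → sum 39
[11, 13, 5, 8, 7] → sum 44
[13, 5, 8, 7, 24] → sum 57
[5, 8, 7, 24, 15] → sum 59
[8, 7, 24, 15, 9] → sum 63
[7, 24, 15, 9, 8] → sum 63
[24, 15, 9, 8, 9] → sum 65
[15, 9, 8, 9, 23] → sum 64
Least of these is 35.

35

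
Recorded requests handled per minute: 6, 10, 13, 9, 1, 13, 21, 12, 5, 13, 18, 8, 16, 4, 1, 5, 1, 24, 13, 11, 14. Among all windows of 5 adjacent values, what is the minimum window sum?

6 10 13 9 1 → sum 39
10 13 9 1 13 → sum 46
13 9 1 13 21 → sum 57
9 1 13 21 12 → sum 56
1 13 21 12 5 → sum 52
13 21 12 5 13 → sum 64
21 12 5 13 18 → sum 69
12 5 13 18 8 → sum 56
5 13 18 8 16 → sum 60
13 18 8 16 4 → sum 59
18 8 16 4 1 → sum 47
8 16 4 1 5 → sum 34
16 4 1 5 1 → sum 27
4 1 5 1 24 → sum 35
1 5 1 24 13 → sum 44
5 1 24 13 11 → sum 54
1 24 13 11 14 → sum 63
Minimum of these is 27.

27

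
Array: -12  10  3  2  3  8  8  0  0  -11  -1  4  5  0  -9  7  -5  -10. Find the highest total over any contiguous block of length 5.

(-12, 10, 3, 2, 3) → sum 6
(10, 3, 2, 3, 8) → sum 26
(3, 2, 3, 8, 8) → sum 24
(2, 3, 8, 8, 0) → sum 21
(3, 8, 8, 0, 0) → sum 19
(8, 8, 0, 0, -11) → sum 5
(8, 0, 0, -11, -1) → sum -4
(0, 0, -11, -1, 4) → sum -8
(0, -11, -1, 4, 5) → sum -3
(-11, -1, 4, 5, 0) → sum -3
(-1, 4, 5, 0, -9) → sum -1
(4, 5, 0, -9, 7) → sum 7
(5, 0, -9, 7, -5) → sum -2
(0, -9, 7, -5, -10) → sum -17
Highest of these is 26.

26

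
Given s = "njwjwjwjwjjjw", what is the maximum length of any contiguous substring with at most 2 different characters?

[n] 1 distinct, len 1
[n, j] 2 distinct, len 2
[j, w] 2 distinct, len 2
[j, w, j] 2 distinct, len 3
[j, w, j, w] 2 distinct, len 4
[j, w, j, w, j] 2 distinct, len 5
[j, w, j, w, j, w] 2 distinct, len 6
[j, w, j, w, j, w, j] 2 distinct, len 7
[j, w, j, w, j, w, j, w] 2 distinct, len 8
[j, w, j, w, j, w, j, w, j] 2 distinct, len 9
[j, w, j, w, j, w, j, w, j, j] 2 distinct, len 10
[j, w, j, w, j, w, j, w, j, j, j] 2 distinct, len 11
[j, w, j, w, j, w, j, w, j, j, j, w] 2 distinct, len 12
Longest length with ≤2 distinct: 12.

12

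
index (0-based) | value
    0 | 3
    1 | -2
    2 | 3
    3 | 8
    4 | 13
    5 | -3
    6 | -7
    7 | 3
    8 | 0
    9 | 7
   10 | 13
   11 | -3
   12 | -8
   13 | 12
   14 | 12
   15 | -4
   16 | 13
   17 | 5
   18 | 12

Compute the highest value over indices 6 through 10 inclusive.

Elements at indices 6..10: -7, 3, 0, 7, 13
max(-7, 3, 0, 7, 13) = 13

13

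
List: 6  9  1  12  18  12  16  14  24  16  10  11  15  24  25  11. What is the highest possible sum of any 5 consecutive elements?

86

(6, 9, 1, 12, 18) → sum 46
(9, 1, 12, 18, 12) → sum 52
(1, 12, 18, 12, 16) → sum 59
(12, 18, 12, 16, 14) → sum 72
(18, 12, 16, 14, 24) → sum 84
(12, 16, 14, 24, 16) → sum 82
(16, 14, 24, 16, 10) → sum 80
(14, 24, 16, 10, 11) → sum 75
(24, 16, 10, 11, 15) → sum 76
(16, 10, 11, 15, 24) → sum 76
(10, 11, 15, 24, 25) → sum 85
(11, 15, 24, 25, 11) → sum 86
Highest of these is 86.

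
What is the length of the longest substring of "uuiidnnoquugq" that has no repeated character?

4

add u: [u] len 1
add u (repeat u, move left end past it): [u] len 1
add i: [u, i] len 2
add i (repeat i, move left end past it): [i] len 1
add d: [i, d] len 2
add n: [i, d, n] len 3
add n (repeat n, move left end past it): [n] len 1
add o: [n, o] len 2
add q: [n, o, q] len 3
add u: [n, o, q, u] len 4
add u (repeat u, move left end past it): [u] len 1
add g: [u, g] len 2
add q: [u, g, q] len 3
Longest all-distinct length: 4.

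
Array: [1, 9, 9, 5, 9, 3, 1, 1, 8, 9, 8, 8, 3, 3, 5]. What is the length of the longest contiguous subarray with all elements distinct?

add 1: [1] len 1
add 9: [1, 9] len 2
add 9 (repeat 9, move left end past it): [9] len 1
add 5: [9, 5] len 2
add 9 (repeat 9, move left end past it): [5, 9] len 2
add 3: [5, 9, 3] len 3
add 1: [5, 9, 3, 1] len 4
add 1 (repeat 1, move left end past it): [1] len 1
add 8: [1, 8] len 2
add 9: [1, 8, 9] len 3
add 8 (repeat 8, move left end past it): [9, 8] len 2
add 8 (repeat 8, move left end past it): [8] len 1
add 3: [8, 3] len 2
add 3 (repeat 3, move left end past it): [3] len 1
add 5: [3, 5] len 2
Longest all-distinct length: 4.

4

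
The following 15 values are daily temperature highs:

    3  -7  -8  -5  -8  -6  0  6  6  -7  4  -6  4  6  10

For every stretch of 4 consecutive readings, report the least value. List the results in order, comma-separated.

(3, -7, -8, -5) → min -8
(-7, -8, -5, -8) → min -8
(-8, -5, -8, -6) → min -8
(-5, -8, -6, 0) → min -8
(-8, -6, 0, 6) → min -8
(-6, 0, 6, 6) → min -6
(0, 6, 6, -7) → min -7
(6, 6, -7, 4) → min -7
(6, -7, 4, -6) → min -7
(-7, 4, -6, 4) → min -7
(4, -6, 4, 6) → min -6
(-6, 4, 6, 10) → min -6

-8, -8, -8, -8, -8, -6, -7, -7, -7, -7, -6, -6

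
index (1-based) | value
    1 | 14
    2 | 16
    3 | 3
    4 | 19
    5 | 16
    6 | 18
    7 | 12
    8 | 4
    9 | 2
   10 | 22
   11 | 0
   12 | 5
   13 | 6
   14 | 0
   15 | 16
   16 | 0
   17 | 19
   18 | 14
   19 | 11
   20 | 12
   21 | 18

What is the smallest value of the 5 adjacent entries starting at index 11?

0

Elements at indices 11..15: 0, 5, 6, 0, 16
min(0, 5, 6, 0, 16) = 0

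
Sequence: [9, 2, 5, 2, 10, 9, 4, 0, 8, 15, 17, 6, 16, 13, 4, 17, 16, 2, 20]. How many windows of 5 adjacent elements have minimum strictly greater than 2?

5

[9, 2, 5, 2, 10] → min 2
[2, 5, 2, 10, 9] → min 2
[5, 2, 10, 9, 4] → min 2
[2, 10, 9, 4, 0] → min 0
[10, 9, 4, 0, 8] → min 0
[9, 4, 0, 8, 15] → min 0
[4, 0, 8, 15, 17] → min 0
[0, 8, 15, 17, 6] → min 0
[8, 15, 17, 6, 16] → min 6  > 2 ✓
[15, 17, 6, 16, 13] → min 6  > 2 ✓
[17, 6, 16, 13, 4] → min 4  > 2 ✓
[6, 16, 13, 4, 17] → min 4  > 2 ✓
[16, 13, 4, 17, 16] → min 4  > 2 ✓
[13, 4, 17, 16, 2] → min 2
[4, 17, 16, 2, 20] → min 2
5 windows satisfy the condition.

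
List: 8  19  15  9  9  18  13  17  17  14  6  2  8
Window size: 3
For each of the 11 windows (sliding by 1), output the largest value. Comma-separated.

[8, 19, 15] → max 19
[19, 15, 9] → max 19
[15, 9, 9] → max 15
[9, 9, 18] → max 18
[9, 18, 13] → max 18
[18, 13, 17] → max 18
[13, 17, 17] → max 17
[17, 17, 14] → max 17
[17, 14, 6] → max 17
[14, 6, 2] → max 14
[6, 2, 8] → max 8

19, 19, 15, 18, 18, 18, 17, 17, 17, 14, 8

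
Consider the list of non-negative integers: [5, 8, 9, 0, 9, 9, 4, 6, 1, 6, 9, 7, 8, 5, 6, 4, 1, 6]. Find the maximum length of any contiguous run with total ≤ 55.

→ 5: sum 5, len 1
→ 8: sum 13, len 2
→ 9: sum 22, len 3
→ 0: sum 22, len 4
→ 9: sum 31, len 5
→ 9: sum 40, len 6
→ 4: sum 44, len 7
→ 6: sum 50, len 8
→ 1: sum 51, len 9
→ 6 (dropped 5): sum 52, len 9
→ 9 (dropped 8): sum 53, len 9
→ 7 (dropped 9): sum 51, len 9
→ 8 (dropped 0, 9): sum 50, len 8
→ 5: sum 55, len 9
→ 6 (dropped 9): sum 52, len 9
→ 4 (dropped 4): sum 52, len 9
→ 1: sum 53, len 10
→ 6 (dropped 6): sum 53, len 10
Longest length seen: 10.

10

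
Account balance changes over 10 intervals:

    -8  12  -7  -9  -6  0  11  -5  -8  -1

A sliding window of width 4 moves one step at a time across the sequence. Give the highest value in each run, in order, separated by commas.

[-8, 12, -7, -9] → max 12
[12, -7, -9, -6] → max 12
[-7, -9, -6, 0] → max 0
[-9, -6, 0, 11] → max 11
[-6, 0, 11, -5] → max 11
[0, 11, -5, -8] → max 11
[11, -5, -8, -1] → max 11

12, 12, 0, 11, 11, 11, 11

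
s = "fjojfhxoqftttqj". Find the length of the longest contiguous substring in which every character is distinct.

6

[f] len 1
[f, j] len 2
[f, j, o] len 3
[o, j] len 2
[o, j, f] len 3
[o, j, f, h] len 4
[o, j, f, h, x] len 5
[j, f, h, x, o] len 5
[j, f, h, x, o, q] len 6
[h, x, o, q, f] len 5
[h, x, o, q, f, t] len 6
[t] len 1
[t] len 1
[t, q] len 2
[t, q, j] len 3
Longest all-distinct length: 6.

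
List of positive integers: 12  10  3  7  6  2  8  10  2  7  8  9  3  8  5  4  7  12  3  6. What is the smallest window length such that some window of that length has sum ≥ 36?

add 12: running sum 12 < 36
add 10: running sum 22 < 36
add 3: running sum 25 < 36
add 7: running sum 32 < 36
end 4: [12, 10, 3, 7, 6] sum 38, len 5
end 5: [12, 10, 3, 7, 6, 2] sum 40, len 6
end 6: [10, 3, 7, 6, 2, 8] sum 36, len 6
end 7: [3, 7, 6, 2, 8, 10] sum 36, len 6
end 8: [3, 7, 6, 2, 8, 10, 2] sum 38, len 7
end 9: [7, 6, 2, 8, 10, 2, 7] sum 42, len 7
end 10: [2, 8, 10, 2, 7, 8] sum 37, len 6
end 11: [10, 2, 7, 8, 9] sum 36, len 5
end 12: [10, 2, 7, 8, 9, 3] sum 39, len 6
end 13: [2, 7, 8, 9, 3, 8] sum 37, len 6
end 14: [7, 8, 9, 3, 8, 5] sum 40, len 6
end 15: [8, 9, 3, 8, 5, 4] sum 37, len 6
end 16: [9, 3, 8, 5, 4, 7] sum 36, len 6
end 17: [8, 5, 4, 7, 12] sum 36, len 5
end 18: [8, 5, 4, 7, 12, 3] sum 39, len 6
end 19: [5, 4, 7, 12, 3, 6] sum 37, len 6
Shortest qualifying length: 5.

5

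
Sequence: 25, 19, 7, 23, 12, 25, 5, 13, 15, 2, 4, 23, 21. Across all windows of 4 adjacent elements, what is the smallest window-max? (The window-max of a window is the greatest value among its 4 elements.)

15

(25, 19, 7, 23) → max 25
(19, 7, 23, 12) → max 23
(7, 23, 12, 25) → max 25
(23, 12, 25, 5) → max 25
(12, 25, 5, 13) → max 25
(25, 5, 13, 15) → max 25
(5, 13, 15, 2) → max 15
(13, 15, 2, 4) → max 15
(15, 2, 4, 23) → max 23
(2, 4, 23, 21) → max 23
Smallest of these is 15.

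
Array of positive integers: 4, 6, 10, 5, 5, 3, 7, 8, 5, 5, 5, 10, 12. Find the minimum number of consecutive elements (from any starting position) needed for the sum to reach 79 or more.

Extend right; whenever the sum reaches 79, record the length and shrink from the left:
add 4: running sum 4 < 79
add 6: running sum 10 < 79
add 10: running sum 20 < 79
add 5: running sum 25 < 79
add 5: running sum 30 < 79
add 3: running sum 33 < 79
add 7: running sum 40 < 79
add 8: running sum 48 < 79
add 5: running sum 53 < 79
add 5: running sum 58 < 79
add 5: running sum 63 < 79
add 10: running sum 73 < 79
end 12: [6, 10, 5, 5, 3, 7, 8, 5, 5, 5, 10, 12] sum 81, len 12
Shortest qualifying length: 12.

12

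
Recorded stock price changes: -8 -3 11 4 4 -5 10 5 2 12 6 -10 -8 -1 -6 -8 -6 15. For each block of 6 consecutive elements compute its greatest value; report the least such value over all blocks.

-1

(-8, -3, 11, 4, 4, -5) → max 11
(-3, 11, 4, 4, -5, 10) → max 11
(11, 4, 4, -5, 10, 5) → max 11
(4, 4, -5, 10, 5, 2) → max 10
(4, -5, 10, 5, 2, 12) → max 12
(-5, 10, 5, 2, 12, 6) → max 12
(10, 5, 2, 12, 6, -10) → max 12
(5, 2, 12, 6, -10, -8) → max 12
(2, 12, 6, -10, -8, -1) → max 12
(12, 6, -10, -8, -1, -6) → max 12
(6, -10, -8, -1, -6, -8) → max 6
(-10, -8, -1, -6, -8, -6) → max -1
(-8, -1, -6, -8, -6, 15) → max 15
Least of these is -1.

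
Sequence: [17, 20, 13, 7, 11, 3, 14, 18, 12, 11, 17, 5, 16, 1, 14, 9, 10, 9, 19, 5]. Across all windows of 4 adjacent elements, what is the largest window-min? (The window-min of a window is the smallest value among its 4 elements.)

[17, 20, 13, 7] → min 7
[20, 13, 7, 11] → min 7
[13, 7, 11, 3] → min 3
[7, 11, 3, 14] → min 3
[11, 3, 14, 18] → min 3
[3, 14, 18, 12] → min 3
[14, 18, 12, 11] → min 11
[18, 12, 11, 17] → min 11
[12, 11, 17, 5] → min 5
[11, 17, 5, 16] → min 5
[17, 5, 16, 1] → min 1
[5, 16, 1, 14] → min 1
[16, 1, 14, 9] → min 1
[1, 14, 9, 10] → min 1
[14, 9, 10, 9] → min 9
[9, 10, 9, 19] → min 9
[10, 9, 19, 5] → min 5
Largest of these is 11.

11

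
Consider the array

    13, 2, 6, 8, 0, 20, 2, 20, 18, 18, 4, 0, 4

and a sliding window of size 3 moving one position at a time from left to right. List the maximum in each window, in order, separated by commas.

13, 8, 8, 20, 20, 20, 20, 20, 18, 18, 4

[13, 2, 6] → max 13
[2, 6, 8] → max 8
[6, 8, 0] → max 8
[8, 0, 20] → max 20
[0, 20, 2] → max 20
[20, 2, 20] → max 20
[2, 20, 18] → max 20
[20, 18, 18] → max 20
[18, 18, 4] → max 18
[18, 4, 0] → max 18
[4, 0, 4] → max 4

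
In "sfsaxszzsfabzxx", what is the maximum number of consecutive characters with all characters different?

[s] len 1
[s, f] len 2
[f, s] len 2
[f, s, a] len 3
[f, s, a, x] len 4
[a, x, s] len 3
[a, x, s, z] len 4
[z] len 1
[z, s] len 2
[z, s, f] len 3
[z, s, f, a] len 4
[z, s, f, a, b] len 5
[s, f, a, b, z] len 5
[s, f, a, b, z, x] len 6
[x] len 1
Longest all-distinct length: 6.

6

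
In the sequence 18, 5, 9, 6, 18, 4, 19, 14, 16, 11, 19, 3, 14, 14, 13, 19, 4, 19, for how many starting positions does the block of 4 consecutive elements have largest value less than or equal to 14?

18 5 9 6 → max 18
5 9 6 18 → max 18
9 6 18 4 → max 18
6 18 4 19 → max 19
18 4 19 14 → max 19
4 19 14 16 → max 19
19 14 16 11 → max 19
14 16 11 19 → max 19
16 11 19 3 → max 19
11 19 3 14 → max 19
19 3 14 14 → max 19
3 14 14 13 → max 14  ≤ 14 ✓
14 14 13 19 → max 19
14 13 19 4 → max 19
13 19 4 19 → max 19
1 window satisfy the condition.

1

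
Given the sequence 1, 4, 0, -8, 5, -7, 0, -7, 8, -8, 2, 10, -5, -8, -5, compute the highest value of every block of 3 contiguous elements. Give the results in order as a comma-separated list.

4, 4, 5, 5, 5, 0, 8, 8, 8, 10, 10, 10, -5

[1, 4, 0] → max 4
[4, 0, -8] → max 4
[0, -8, 5] → max 5
[-8, 5, -7] → max 5
[5, -7, 0] → max 5
[-7, 0, -7] → max 0
[0, -7, 8] → max 8
[-7, 8, -8] → max 8
[8, -8, 2] → max 8
[-8, 2, 10] → max 10
[2, 10, -5] → max 10
[10, -5, -8] → max 10
[-5, -8, -5] → max -5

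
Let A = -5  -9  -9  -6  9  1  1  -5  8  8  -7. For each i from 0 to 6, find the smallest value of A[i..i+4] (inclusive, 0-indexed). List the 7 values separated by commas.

Sliding a size-5 window across the 11 values:
(-5, -9, -9, -6, 9) → min -9
(-9, -9, -6, 9, 1) → min -9
(-9, -6, 9, 1, 1) → min -9
(-6, 9, 1, 1, -5) → min -6
(9, 1, 1, -5, 8) → min -5
(1, 1, -5, 8, 8) → min -5
(1, -5, 8, 8, -7) → min -7

-9, -9, -9, -6, -5, -5, -7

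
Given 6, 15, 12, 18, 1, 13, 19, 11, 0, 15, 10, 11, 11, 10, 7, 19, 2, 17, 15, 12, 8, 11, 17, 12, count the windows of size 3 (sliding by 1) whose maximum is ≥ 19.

[6, 15, 12] → max 15
[15, 12, 18] → max 18
[12, 18, 1] → max 18
[18, 1, 13] → max 18
[1, 13, 19] → max 19  ≥ 19 ✓
[13, 19, 11] → max 19  ≥ 19 ✓
[19, 11, 0] → max 19  ≥ 19 ✓
[11, 0, 15] → max 15
[0, 15, 10] → max 15
[15, 10, 11] → max 15
[10, 11, 11] → max 11
[11, 11, 10] → max 11
[11, 10, 7] → max 11
[10, 7, 19] → max 19  ≥ 19 ✓
[7, 19, 2] → max 19  ≥ 19 ✓
[19, 2, 17] → max 19  ≥ 19 ✓
[2, 17, 15] → max 17
[17, 15, 12] → max 17
[15, 12, 8] → max 15
[12, 8, 11] → max 12
[8, 11, 17] → max 17
[11, 17, 12] → max 17
6 windows satisfy the condition.

6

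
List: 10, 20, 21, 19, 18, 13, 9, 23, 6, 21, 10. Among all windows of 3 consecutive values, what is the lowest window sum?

37

Window sums for each of the 9 positions:
10 20 21 → sum 51
20 21 19 → sum 60
21 19 18 → sum 58
19 18 13 → sum 50
18 13 9 → sum 40
13 9 23 → sum 45
9 23 6 → sum 38
23 6 21 → sum 50
6 21 10 → sum 37
Lowest of these is 37.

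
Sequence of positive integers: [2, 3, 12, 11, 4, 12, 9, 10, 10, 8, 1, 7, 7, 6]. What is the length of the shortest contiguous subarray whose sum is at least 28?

3

add 2: running sum 2 < 28
add 3: running sum 5 < 28
add 12: running sum 17 < 28
add 11: shortest ending here [2, 3, 12, 11] sum 28, len 4
add 4: shortest ending here [3, 12, 11, 4] sum 30, len 4
add 12: shortest ending here [12, 11, 4, 12] sum 39, len 4
add 9: shortest ending here [11, 4, 12, 9] sum 36, len 4
add 10: shortest ending here [12, 9, 10] sum 31, len 3
add 10: shortest ending here [9, 10, 10] sum 29, len 3
add 8: shortest ending here [10, 10, 8] sum 28, len 3
add 1: shortest ending here [10, 10, 8, 1] sum 29, len 4
add 7: shortest ending here [10, 10, 8, 1, 7] sum 36, len 5
add 7: shortest ending here [10, 8, 1, 7, 7] sum 33, len 5
add 6: shortest ending here [8, 1, 7, 7, 6] sum 29, len 5
Shortest qualifying length: 3.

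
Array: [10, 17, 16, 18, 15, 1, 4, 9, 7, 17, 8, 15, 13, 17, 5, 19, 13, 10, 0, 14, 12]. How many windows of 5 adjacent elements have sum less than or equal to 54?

(10, 17, 16, 18, 15) → sum 76
(17, 16, 18, 15, 1) → sum 67
(16, 18, 15, 1, 4) → sum 54  ≤ 54 ✓
(18, 15, 1, 4, 9) → sum 47  ≤ 54 ✓
(15, 1, 4, 9, 7) → sum 36  ≤ 54 ✓
(1, 4, 9, 7, 17) → sum 38  ≤ 54 ✓
(4, 9, 7, 17, 8) → sum 45  ≤ 54 ✓
(9, 7, 17, 8, 15) → sum 56
(7, 17, 8, 15, 13) → sum 60
(17, 8, 15, 13, 17) → sum 70
(8, 15, 13, 17, 5) → sum 58
(15, 13, 17, 5, 19) → sum 69
(13, 17, 5, 19, 13) → sum 67
(17, 5, 19, 13, 10) → sum 64
(5, 19, 13, 10, 0) → sum 47  ≤ 54 ✓
(19, 13, 10, 0, 14) → sum 56
(13, 10, 0, 14, 12) → sum 49  ≤ 54 ✓
7 windows satisfy the condition.

7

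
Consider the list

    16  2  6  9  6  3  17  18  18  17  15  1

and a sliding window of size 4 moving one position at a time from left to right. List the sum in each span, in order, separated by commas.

33, 23, 24, 35, 44, 56, 70, 68, 51

(16, 2, 6, 9) → sum 33
(2, 6, 9, 6) → sum 23
(6, 9, 6, 3) → sum 24
(9, 6, 3, 17) → sum 35
(6, 3, 17, 18) → sum 44
(3, 17, 18, 18) → sum 56
(17, 18, 18, 17) → sum 70
(18, 18, 17, 15) → sum 68
(18, 17, 15, 1) → sum 51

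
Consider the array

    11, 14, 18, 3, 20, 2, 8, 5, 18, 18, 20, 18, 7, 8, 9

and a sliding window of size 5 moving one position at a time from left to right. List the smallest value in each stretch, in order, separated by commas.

3, 2, 2, 2, 2, 2, 5, 5, 7, 7, 7

(11, 14, 18, 3, 20) → min 3
(14, 18, 3, 20, 2) → min 2
(18, 3, 20, 2, 8) → min 2
(3, 20, 2, 8, 5) → min 2
(20, 2, 8, 5, 18) → min 2
(2, 8, 5, 18, 18) → min 2
(8, 5, 18, 18, 20) → min 5
(5, 18, 18, 20, 18) → min 5
(18, 18, 20, 18, 7) → min 7
(18, 20, 18, 7, 8) → min 7
(20, 18, 7, 8, 9) → min 7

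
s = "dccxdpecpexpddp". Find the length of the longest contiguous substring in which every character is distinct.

5

add d: [d] len 1
add c: [d, c] len 2
add c (repeat c, move left end past it): [c] len 1
add x: [c, x] len 2
add d: [c, x, d] len 3
add p: [c, x, d, p] len 4
add e: [c, x, d, p, e] len 5
add c (repeat c, move left end past it): [x, d, p, e, c] len 5
add p (repeat p, move left end past it): [e, c, p] len 3
add e (repeat e, move left end past it): [c, p, e] len 3
add x: [c, p, e, x] len 4
add p (repeat p, move left end past it): [e, x, p] len 3
add d: [e, x, p, d] len 4
add d (repeat d, move left end past it): [d] len 1
add p: [d, p] len 2
Longest all-distinct length: 5.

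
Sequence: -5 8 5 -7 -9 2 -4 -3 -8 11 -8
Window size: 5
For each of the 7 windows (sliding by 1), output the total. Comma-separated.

-8, -1, -13, -21, -22, -2, -12

(-5, 8, 5, -7, -9) → sum -8
(8, 5, -7, -9, 2) → sum -1
(5, -7, -9, 2, -4) → sum -13
(-7, -9, 2, -4, -3) → sum -21
(-9, 2, -4, -3, -8) → sum -22
(2, -4, -3, -8, 11) → sum -2
(-4, -3, -8, 11, -8) → sum -12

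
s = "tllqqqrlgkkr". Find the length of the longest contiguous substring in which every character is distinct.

[t] len 1
[t, l] len 2
[l] len 1
[l, q] len 2
[q] len 1
[q] len 1
[q, r] len 2
[q, r, l] len 3
[q, r, l, g] len 4
[q, r, l, g, k] len 5
[k] len 1
[k, r] len 2
Longest all-distinct length: 5.

5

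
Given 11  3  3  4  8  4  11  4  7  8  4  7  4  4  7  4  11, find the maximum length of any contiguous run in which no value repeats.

4

add 11: [11] len 1
add 3: [11, 3] len 2
add 3 (repeat 3, move left end past it): [3] len 1
add 4: [3, 4] len 2
add 8: [3, 4, 8] len 3
add 4 (repeat 4, move left end past it): [8, 4] len 2
add 11: [8, 4, 11] len 3
add 4 (repeat 4, move left end past it): [11, 4] len 2
add 7: [11, 4, 7] len 3
add 8: [11, 4, 7, 8] len 4
add 4 (repeat 4, move left end past it): [7, 8, 4] len 3
add 7 (repeat 7, move left end past it): [8, 4, 7] len 3
add 4 (repeat 4, move left end past it): [7, 4] len 2
add 4 (repeat 4, move left end past it): [4] len 1
add 7: [4, 7] len 2
add 4 (repeat 4, move left end past it): [7, 4] len 2
add 11: [7, 4, 11] len 3
Longest all-distinct length: 4.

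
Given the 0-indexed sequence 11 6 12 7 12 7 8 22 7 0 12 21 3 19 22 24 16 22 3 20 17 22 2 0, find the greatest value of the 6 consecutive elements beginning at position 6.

22

Elements at indices 6..11: 8, 22, 7, 0, 12, 21
max(8, 22, 7, 0, 12, 21) = 22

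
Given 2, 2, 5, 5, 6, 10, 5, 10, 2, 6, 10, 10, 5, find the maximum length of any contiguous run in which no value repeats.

4

[2] len 1
[2] len 1
[2, 5] len 2
[5] len 1
[5, 6] len 2
[5, 6, 10] len 3
[6, 10, 5] len 3
[5, 10] len 2
[5, 10, 2] len 3
[5, 10, 2, 6] len 4
[2, 6, 10] len 3
[10] len 1
[10, 5] len 2
Longest all-distinct length: 4.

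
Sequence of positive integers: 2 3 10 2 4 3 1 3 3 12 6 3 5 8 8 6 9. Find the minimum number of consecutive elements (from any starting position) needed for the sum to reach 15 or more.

Extend right; whenever the sum reaches 15, record the length and shrink from the left:
add 2: running sum 2 < 15
add 3: running sum 5 < 15
add 10: shortest ending here [2, 3, 10] sum 15, len 3
add 2: shortest ending here [3, 10, 2] sum 15, len 3
add 4: shortest ending here [10, 2, 4] sum 16, len 3
add 3: shortest ending here [10, 2, 4, 3] sum 19, len 4
add 1: shortest ending here [10, 2, 4, 3, 1] sum 20, len 5
add 3: shortest ending here [10, 2, 4, 3, 1, 3] sum 23, len 6
add 3: shortest ending here [2, 4, 3, 1, 3, 3] sum 16, len 6
add 12: shortest ending here [3, 12] sum 15, len 2
add 6: shortest ending here [12, 6] sum 18, len 2
add 3: shortest ending here [12, 6, 3] sum 21, len 3
add 5: shortest ending here [12, 6, 3, 5] sum 26, len 4
add 8: shortest ending here [3, 5, 8] sum 16, len 3
add 8: shortest ending here [8, 8] sum 16, len 2
add 6: shortest ending here [8, 8, 6] sum 22, len 3
add 9: shortest ending here [6, 9] sum 15, len 2
Shortest qualifying length: 2.

2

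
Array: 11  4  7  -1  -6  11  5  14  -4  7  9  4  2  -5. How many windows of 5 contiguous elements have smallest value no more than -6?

[11, 4, 7, -1, -6] → min -6  ≤ -6 ✓
[4, 7, -1, -6, 11] → min -6  ≤ -6 ✓
[7, -1, -6, 11, 5] → min -6  ≤ -6 ✓
[-1, -6, 11, 5, 14] → min -6  ≤ -6 ✓
[-6, 11, 5, 14, -4] → min -6  ≤ -6 ✓
[11, 5, 14, -4, 7] → min -4
[5, 14, -4, 7, 9] → min -4
[14, -4, 7, 9, 4] → min -4
[-4, 7, 9, 4, 2] → min -4
[7, 9, 4, 2, -5] → min -5
5 windows satisfy the condition.

5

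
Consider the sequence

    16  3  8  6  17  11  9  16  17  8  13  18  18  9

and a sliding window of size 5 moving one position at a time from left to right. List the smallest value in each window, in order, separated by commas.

16 3 8 6 17 → min 3
3 8 6 17 11 → min 3
8 6 17 11 9 → min 6
6 17 11 9 16 → min 6
17 11 9 16 17 → min 9
11 9 16 17 8 → min 8
9 16 17 8 13 → min 8
16 17 8 13 18 → min 8
17 8 13 18 18 → min 8
8 13 18 18 9 → min 8

3, 3, 6, 6, 9, 8, 8, 8, 8, 8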